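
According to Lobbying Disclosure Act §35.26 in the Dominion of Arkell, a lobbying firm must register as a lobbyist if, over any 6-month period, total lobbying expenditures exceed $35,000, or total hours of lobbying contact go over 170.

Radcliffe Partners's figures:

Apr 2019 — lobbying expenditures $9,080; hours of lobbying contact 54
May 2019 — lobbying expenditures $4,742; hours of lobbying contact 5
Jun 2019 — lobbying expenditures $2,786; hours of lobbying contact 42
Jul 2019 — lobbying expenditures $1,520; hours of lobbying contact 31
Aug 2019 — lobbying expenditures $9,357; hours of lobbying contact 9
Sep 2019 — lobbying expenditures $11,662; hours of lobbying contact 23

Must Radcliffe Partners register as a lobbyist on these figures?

Total lobbying expenditures: $9,080 + $4,742 + $2,786 + $1,520 + $9,357 + $11,662 = $39,147 (> $35,000).
Total hours of lobbying contact: 54 + 5 + 42 + 31 + 9 + 23 = 164 (≤ 170).
The test is 'or': at least one threshold is exceeded.

Yes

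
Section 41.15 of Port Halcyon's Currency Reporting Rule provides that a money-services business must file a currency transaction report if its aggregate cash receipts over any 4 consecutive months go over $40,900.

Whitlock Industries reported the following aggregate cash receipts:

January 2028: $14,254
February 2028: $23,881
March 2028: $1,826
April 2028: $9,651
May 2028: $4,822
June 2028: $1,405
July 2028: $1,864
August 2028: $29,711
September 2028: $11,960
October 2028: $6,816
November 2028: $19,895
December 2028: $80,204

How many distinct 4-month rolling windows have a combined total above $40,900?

5

January 2028–April 2028: $14,254 + $23,881 + $1,826 + $9,651 = $49,612 (over)
February 2028–May 2028: $23,881 + $1,826 + $9,651 + $4,822 = $40,180 (under)
March 2028–June 2028: $1,826 + $9,651 + $4,822 + $1,405 = $17,704 (under)
April 2028–July 2028: $9,651 + $4,822 + $1,405 + $1,864 = $17,742 (under)
May 2028–August 2028: $4,822 + $1,405 + $1,864 + $29,711 = $37,802 (under)
June 2028–September 2028: $1,405 + $1,864 + $29,711 + $11,960 = $44,940 (over)
July 2028–October 2028: $1,864 + $29,711 + $11,960 + $6,816 = $50,351 (over)
August 2028–November 2028: $29,711 + $11,960 + $6,816 + $19,895 = $68,382 (over)
September 2028–December 2028: $11,960 + $6,816 + $19,895 + $80,204 = $118,875 (over)
5 windows exceed the threshold.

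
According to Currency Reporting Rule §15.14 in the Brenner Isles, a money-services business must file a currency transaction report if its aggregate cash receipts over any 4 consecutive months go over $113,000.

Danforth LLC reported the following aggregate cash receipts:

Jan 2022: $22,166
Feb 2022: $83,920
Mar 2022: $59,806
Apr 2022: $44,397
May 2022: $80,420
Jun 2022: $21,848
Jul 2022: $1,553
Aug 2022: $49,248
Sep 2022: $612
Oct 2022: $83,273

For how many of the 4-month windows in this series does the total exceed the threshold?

Jan 2022–Apr 2022: $22,166 + $83,920 + $59,806 + $44,397 = $210,289 (over)
Feb 2022–May 2022: $83,920 + $59,806 + $44,397 + $80,420 = $268,543 (over)
Mar 2022–Jun 2022: $59,806 + $44,397 + $80,420 + $21,848 = $206,471 (over)
Apr 2022–Jul 2022: $44,397 + $80,420 + $21,848 + $1,553 = $148,218 (over)
May 2022–Aug 2022: $80,420 + $21,848 + $1,553 + $49,248 = $153,069 (over)
Jun 2022–Sep 2022: $21,848 + $1,553 + $49,248 + $612 = $73,261 (under)
Jul 2022–Oct 2022: $1,553 + $49,248 + $612 + $83,273 = $134,686 (over)
6 windows exceed the threshold.

6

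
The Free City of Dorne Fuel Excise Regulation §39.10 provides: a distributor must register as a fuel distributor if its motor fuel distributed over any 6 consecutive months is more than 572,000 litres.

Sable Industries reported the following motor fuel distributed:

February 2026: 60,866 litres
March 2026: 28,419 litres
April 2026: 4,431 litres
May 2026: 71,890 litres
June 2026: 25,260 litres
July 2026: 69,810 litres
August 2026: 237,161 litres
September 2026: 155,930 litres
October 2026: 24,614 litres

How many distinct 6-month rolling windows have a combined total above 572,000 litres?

February 2026–July 2026: 60,866 litres + 28,419 litres + 4,431 litres + 71,890 litres + 25,260 litres + 69,810 litres = 260,676 litres (under)
March 2026–August 2026: 28,419 litres + 4,431 litres + 71,890 litres + 25,260 litres + 69,810 litres + 237,161 litres = 436,971 litres (under)
April 2026–September 2026: 4,431 litres + 71,890 litres + 25,260 litres + 69,810 litres + 237,161 litres + 155,930 litres = 564,482 litres (under)
May 2026–October 2026: 71,890 litres + 25,260 litres + 69,810 litres + 237,161 litres + 155,930 litres + 24,614 litres = 584,665 litres (over)
1 window exceeds the threshold.

1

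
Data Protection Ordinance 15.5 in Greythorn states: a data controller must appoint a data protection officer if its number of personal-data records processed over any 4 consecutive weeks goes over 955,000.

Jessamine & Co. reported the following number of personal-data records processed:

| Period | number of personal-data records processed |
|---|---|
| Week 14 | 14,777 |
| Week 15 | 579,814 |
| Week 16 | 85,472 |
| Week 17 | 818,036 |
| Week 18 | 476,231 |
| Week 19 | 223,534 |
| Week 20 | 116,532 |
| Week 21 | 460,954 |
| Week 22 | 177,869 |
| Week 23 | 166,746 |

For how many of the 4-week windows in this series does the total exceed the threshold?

Week 14–Week 17: 14,777 + 579,814 + 85,472 + 818,036 = 1,498,099 (over)
Week 15–Week 18: 579,814 + 85,472 + 818,036 + 476,231 = 1,959,553 (over)
Week 16–Week 19: 85,472 + 818,036 + 476,231 + 223,534 = 1,603,273 (over)
Week 17–Week 20: 818,036 + 476,231 + 223,534 + 116,532 = 1,634,333 (over)
Week 18–Week 21: 476,231 + 223,534 + 116,532 + 460,954 = 1,277,251 (over)
Week 19–Week 22: 223,534 + 116,532 + 460,954 + 177,869 = 978,889 (over)
Week 20–Week 23: 116,532 + 460,954 + 177,869 + 166,746 = 922,101 (under)
6 windows exceed the threshold.

6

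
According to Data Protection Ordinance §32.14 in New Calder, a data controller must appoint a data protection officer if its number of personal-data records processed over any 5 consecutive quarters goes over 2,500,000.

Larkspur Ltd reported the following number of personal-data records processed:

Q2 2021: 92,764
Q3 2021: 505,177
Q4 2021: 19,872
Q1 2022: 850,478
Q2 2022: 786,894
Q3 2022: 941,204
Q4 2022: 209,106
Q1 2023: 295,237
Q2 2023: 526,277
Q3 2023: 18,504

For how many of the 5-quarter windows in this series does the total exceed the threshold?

4

Q2 2021–Q2 2022: 92,764 + 505,177 + 19,872 + 850,478 + 786,894 = 2,255,185 (under)
Q3 2021–Q3 2022: 505,177 + 19,872 + 850,478 + 786,894 + 941,204 = 3,103,625 (over)
Q4 2021–Q4 2022: 19,872 + 850,478 + 786,894 + 941,204 + 209,106 = 2,807,554 (over)
Q1 2022–Q1 2023: 850,478 + 786,894 + 941,204 + 209,106 + 295,237 = 3,082,919 (over)
Q2 2022–Q2 2023: 786,894 + 941,204 + 209,106 + 295,237 + 526,277 = 2,758,718 (over)
Q3 2022–Q3 2023: 941,204 + 209,106 + 295,237 + 526,277 + 18,504 = 1,990,328 (under)
4 windows exceed the threshold.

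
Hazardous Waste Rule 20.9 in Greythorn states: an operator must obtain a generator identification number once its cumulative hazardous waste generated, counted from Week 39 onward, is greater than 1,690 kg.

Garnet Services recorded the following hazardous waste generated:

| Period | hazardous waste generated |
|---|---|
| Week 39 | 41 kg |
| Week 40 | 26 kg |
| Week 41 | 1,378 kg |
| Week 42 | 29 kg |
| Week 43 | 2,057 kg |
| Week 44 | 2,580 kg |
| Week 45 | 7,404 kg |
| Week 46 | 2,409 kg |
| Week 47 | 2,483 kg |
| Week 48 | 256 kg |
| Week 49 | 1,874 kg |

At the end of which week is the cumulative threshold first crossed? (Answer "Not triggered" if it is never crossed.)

Through Week 39: 41 kg
Through Week 40: 67 kg
Through Week 41: 1,445 kg
Through Week 42: 1,474 kg
Through Week 43: 3,531 kg ← exceeds threshold

Week 43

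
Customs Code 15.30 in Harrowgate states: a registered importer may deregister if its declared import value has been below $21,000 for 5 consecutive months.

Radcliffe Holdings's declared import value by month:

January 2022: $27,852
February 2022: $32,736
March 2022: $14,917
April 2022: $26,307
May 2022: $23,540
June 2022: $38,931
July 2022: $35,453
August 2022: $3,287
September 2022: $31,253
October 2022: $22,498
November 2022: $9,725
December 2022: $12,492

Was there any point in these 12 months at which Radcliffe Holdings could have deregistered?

No

Months below $21,000: March 2022, August 2022, November 2022, December 2022.
Longest run of consecutive months below the threshold: 2.
2 < 5, so Radcliffe Holdings never became eligible.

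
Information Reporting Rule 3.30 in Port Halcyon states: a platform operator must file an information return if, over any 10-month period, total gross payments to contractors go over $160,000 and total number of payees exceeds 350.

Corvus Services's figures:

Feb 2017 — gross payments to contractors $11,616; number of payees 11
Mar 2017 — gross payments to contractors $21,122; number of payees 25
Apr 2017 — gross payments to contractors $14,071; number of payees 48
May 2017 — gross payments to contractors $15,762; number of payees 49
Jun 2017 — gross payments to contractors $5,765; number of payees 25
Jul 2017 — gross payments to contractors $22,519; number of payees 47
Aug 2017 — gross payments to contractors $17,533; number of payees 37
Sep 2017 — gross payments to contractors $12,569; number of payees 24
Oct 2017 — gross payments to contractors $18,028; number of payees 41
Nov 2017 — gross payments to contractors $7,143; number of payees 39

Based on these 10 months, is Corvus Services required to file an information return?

No

Total gross payments to contractors: $11,616 + $21,122 + $14,071 + $15,762 + $5,765 + $22,519 + $17,533 + $12,569 + $18,028 + $7,143 = $146,128 (≤ $160,000).
Total number of payees: 11 + 25 + 48 + 49 + 25 + 47 + 37 + 24 + 41 + 39 = 346 (≤ 350).
The test is 'and': the rule requires both, and at least one is not exceeded.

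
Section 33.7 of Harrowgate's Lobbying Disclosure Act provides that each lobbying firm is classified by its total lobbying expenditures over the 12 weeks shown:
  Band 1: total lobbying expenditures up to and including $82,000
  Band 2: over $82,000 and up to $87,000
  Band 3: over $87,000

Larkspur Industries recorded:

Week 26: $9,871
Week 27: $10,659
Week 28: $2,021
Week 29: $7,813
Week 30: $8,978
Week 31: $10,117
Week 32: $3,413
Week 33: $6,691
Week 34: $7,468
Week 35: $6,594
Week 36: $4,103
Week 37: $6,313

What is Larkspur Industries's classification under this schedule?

Band 2

Total lobbying expenditures: $9,871 + $10,659 + $2,021 + $7,813 + $8,978 + $10,117 + $3,413 + $6,691 + $7,468 + $6,594 + $4,103 + $6,313 = $84,041.
$82,000 < $84,041 ≤ $87,000, so Band 2 applies.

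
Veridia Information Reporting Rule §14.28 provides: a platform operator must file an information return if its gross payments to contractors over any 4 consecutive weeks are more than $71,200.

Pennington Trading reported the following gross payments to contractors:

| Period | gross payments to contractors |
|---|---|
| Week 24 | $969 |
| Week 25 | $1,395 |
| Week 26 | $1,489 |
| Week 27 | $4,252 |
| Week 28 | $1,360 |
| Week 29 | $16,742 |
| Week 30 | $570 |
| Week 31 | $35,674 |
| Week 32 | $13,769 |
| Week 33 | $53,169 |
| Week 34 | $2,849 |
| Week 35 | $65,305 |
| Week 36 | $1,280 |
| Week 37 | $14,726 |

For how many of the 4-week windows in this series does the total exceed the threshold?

5

Week 24–Week 27: $969 + $1,395 + $1,489 + $4,252 = $8,105 (under)
Week 25–Week 28: $1,395 + $1,489 + $4,252 + $1,360 = $8,496 (under)
Week 26–Week 29: $1,489 + $4,252 + $1,360 + $16,742 = $23,843 (under)
Week 27–Week 30: $4,252 + $1,360 + $16,742 + $570 = $22,924 (under)
Week 28–Week 31: $1,360 + $16,742 + $570 + $35,674 = $54,346 (under)
Week 29–Week 32: $16,742 + $570 + $35,674 + $13,769 = $66,755 (under)
Week 30–Week 33: $570 + $35,674 + $13,769 + $53,169 = $103,182 (over)
Week 31–Week 34: $35,674 + $13,769 + $53,169 + $2,849 = $105,461 (over)
Week 32–Week 35: $13,769 + $53,169 + $2,849 + $65,305 = $135,092 (over)
Week 33–Week 36: $53,169 + $2,849 + $65,305 + $1,280 = $122,603 (over)
Week 34–Week 37: $2,849 + $65,305 + $1,280 + $14,726 = $84,160 (over)
5 windows exceed the threshold.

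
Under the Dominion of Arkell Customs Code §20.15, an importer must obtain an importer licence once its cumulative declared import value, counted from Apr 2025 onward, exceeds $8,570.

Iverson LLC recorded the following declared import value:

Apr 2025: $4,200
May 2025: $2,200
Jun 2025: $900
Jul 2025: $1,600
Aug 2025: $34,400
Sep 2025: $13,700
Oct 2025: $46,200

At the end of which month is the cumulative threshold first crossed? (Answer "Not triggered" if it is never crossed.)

Through Apr 2025: $4,200
Through May 2025: $6,400
Through Jun 2025: $7,300
Through Jul 2025: $8,900 ← exceeds threshold

Jul 2025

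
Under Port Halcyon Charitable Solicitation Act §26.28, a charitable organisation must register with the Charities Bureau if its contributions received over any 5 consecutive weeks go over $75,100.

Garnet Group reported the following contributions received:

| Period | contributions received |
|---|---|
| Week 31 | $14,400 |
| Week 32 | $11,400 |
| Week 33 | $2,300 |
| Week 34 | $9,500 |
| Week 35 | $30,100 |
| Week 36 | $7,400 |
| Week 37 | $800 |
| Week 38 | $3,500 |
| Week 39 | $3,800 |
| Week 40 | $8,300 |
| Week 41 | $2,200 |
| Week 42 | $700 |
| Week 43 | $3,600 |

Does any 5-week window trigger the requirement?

No

Week 31–Week 35: $14,400 + $11,400 + $2,300 + $9,500 + $30,100 = $67,700 (under)
Week 32–Week 36: $11,400 + $2,300 + $9,500 + $30,100 + $7,400 = $60,700 (under)
Week 33–Week 37: $2,300 + $9,500 + $30,100 + $7,400 + $800 = $50,100 (under)
Week 34–Week 38: $9,500 + $30,100 + $7,400 + $800 + $3,500 = $51,300 (under)
Week 35–Week 39: $30,100 + $7,400 + $800 + $3,500 + $3,800 = $45,600 (under)
Week 36–Week 40: $7,400 + $800 + $3,500 + $3,800 + $8,300 = $23,800 (under)
Week 37–Week 41: $800 + $3,500 + $3,800 + $8,300 + $2,200 = $18,600 (under)
Week 38–Week 42: $3,500 + $3,800 + $8,300 + $2,200 + $700 = $18,500 (under)
Week 39–Week 43: $3,800 + $8,300 + $2,200 + $700 + $3,600 = $18,600 (under)
No window exceeds $75,100.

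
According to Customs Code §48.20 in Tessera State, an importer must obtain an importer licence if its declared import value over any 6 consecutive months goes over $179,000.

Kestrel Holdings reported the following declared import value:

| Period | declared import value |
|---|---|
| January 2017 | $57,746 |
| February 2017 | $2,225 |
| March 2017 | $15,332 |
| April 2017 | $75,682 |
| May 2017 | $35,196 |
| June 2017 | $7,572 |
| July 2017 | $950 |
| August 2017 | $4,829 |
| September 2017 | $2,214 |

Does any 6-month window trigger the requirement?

January 2017–June 2017: $57,746 + $2,225 + $15,332 + $75,682 + $35,196 + $7,572 = $193,753 (over)
February 2017–July 2017: $2,225 + $15,332 + $75,682 + $35,196 + $7,572 + $950 = $136,957 (under)
March 2017–August 2017: $15,332 + $75,682 + $35,196 + $7,572 + $950 + $4,829 = $139,561 (under)
April 2017–September 2017: $75,682 + $35,196 + $7,572 + $950 + $4,829 + $2,214 = $126,443 (under)
At least one window exceeds $179,000.

Yes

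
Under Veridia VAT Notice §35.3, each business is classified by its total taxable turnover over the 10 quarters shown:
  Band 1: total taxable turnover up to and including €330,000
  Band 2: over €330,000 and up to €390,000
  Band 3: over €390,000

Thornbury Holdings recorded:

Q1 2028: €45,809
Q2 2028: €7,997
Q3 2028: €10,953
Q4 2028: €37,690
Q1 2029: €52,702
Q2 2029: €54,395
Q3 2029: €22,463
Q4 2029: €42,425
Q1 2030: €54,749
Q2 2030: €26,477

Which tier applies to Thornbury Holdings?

Total taxable turnover: €45,809 + €7,997 + €10,953 + €37,690 + €52,702 + €54,395 + €22,463 + €42,425 + €54,749 + €26,477 = €355,660.
€330,000 < €355,660 ≤ €390,000, so Band 2 applies.

Band 2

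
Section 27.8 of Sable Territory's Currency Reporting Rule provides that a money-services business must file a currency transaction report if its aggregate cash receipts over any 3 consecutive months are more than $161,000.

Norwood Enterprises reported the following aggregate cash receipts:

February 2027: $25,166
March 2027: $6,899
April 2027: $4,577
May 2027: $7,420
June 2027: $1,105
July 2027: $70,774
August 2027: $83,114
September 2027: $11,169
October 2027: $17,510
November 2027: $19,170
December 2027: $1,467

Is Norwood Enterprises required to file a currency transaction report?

February 2027–April 2027: $25,166 + $6,899 + $4,577 = $36,642 (under)
March 2027–May 2027: $6,899 + $4,577 + $7,420 = $18,896 (under)
April 2027–June 2027: $4,577 + $7,420 + $1,105 = $13,102 (under)
May 2027–July 2027: $7,420 + $1,105 + $70,774 = $79,299 (under)
June 2027–August 2027: $1,105 + $70,774 + $83,114 = $154,993 (under)
July 2027–September 2027: $70,774 + $83,114 + $11,169 = $165,057 (over)
August 2027–October 2027: $83,114 + $11,169 + $17,510 = $111,793 (under)
September 2027–November 2027: $11,169 + $17,510 + $19,170 = $47,849 (under)
October 2027–December 2027: $17,510 + $19,170 + $1,467 = $38,147 (under)
At least one window exceeds $161,000.

Yes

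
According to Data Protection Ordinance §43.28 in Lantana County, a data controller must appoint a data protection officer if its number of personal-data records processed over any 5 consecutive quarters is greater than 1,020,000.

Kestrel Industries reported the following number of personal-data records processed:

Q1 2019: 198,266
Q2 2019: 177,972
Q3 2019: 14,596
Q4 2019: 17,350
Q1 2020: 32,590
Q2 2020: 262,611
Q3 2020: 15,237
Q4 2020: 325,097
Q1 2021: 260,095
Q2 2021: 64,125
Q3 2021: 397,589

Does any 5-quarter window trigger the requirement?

Q1 2019–Q1 2020: 198,266 + 177,972 + 14,596 + 17,350 + 32,590 = 440,774 (under)
Q2 2019–Q2 2020: 177,972 + 14,596 + 17,350 + 32,590 + 262,611 = 505,119 (under)
Q3 2019–Q3 2020: 14,596 + 17,350 + 32,590 + 262,611 + 15,237 = 342,384 (under)
Q4 2019–Q4 2020: 17,350 + 32,590 + 262,611 + 15,237 + 325,097 = 652,885 (under)
Q1 2020–Q1 2021: 32,590 + 262,611 + 15,237 + 325,097 + 260,095 = 895,630 (under)
Q2 2020–Q2 2021: 262,611 + 15,237 + 325,097 + 260,095 + 64,125 = 927,165 (under)
Q3 2020–Q3 2021: 15,237 + 325,097 + 260,095 + 64,125 + 397,589 = 1,062,143 (over)
At least one window exceeds 1,020,000.

Yes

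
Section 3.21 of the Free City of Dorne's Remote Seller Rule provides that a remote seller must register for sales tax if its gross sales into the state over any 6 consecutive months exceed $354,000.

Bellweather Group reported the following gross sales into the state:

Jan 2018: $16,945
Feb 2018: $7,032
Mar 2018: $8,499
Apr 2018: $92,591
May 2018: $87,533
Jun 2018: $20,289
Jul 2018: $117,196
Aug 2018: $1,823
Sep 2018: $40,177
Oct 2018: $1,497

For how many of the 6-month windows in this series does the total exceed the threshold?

1

Jan 2018–Jun 2018: $16,945 + $7,032 + $8,499 + $92,591 + $87,533 + $20,289 = $232,889 (under)
Feb 2018–Jul 2018: $7,032 + $8,499 + $92,591 + $87,533 + $20,289 + $117,196 = $333,140 (under)
Mar 2018–Aug 2018: $8,499 + $92,591 + $87,533 + $20,289 + $117,196 + $1,823 = $327,931 (under)
Apr 2018–Sep 2018: $92,591 + $87,533 + $20,289 + $117,196 + $1,823 + $40,177 = $359,609 (over)
May 2018–Oct 2018: $87,533 + $20,289 + $117,196 + $1,823 + $40,177 + $1,497 = $268,515 (under)
1 window exceeds the threshold.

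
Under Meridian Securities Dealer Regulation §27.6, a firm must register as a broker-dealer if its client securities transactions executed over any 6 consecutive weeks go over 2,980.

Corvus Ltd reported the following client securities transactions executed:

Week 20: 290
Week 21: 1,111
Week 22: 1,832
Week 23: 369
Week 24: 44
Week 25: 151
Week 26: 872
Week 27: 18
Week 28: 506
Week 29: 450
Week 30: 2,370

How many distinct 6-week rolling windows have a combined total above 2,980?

4

Week 20–Week 25: 290 + 1,111 + 1,832 + 369 + 44 + 151 = 3,797 (over)
Week 21–Week 26: 1,111 + 1,832 + 369 + 44 + 151 + 872 = 4,379 (over)
Week 22–Week 27: 1,832 + 369 + 44 + 151 + 872 + 18 = 3,286 (over)
Week 23–Week 28: 369 + 44 + 151 + 872 + 18 + 506 = 1,960 (under)
Week 24–Week 29: 44 + 151 + 872 + 18 + 506 + 450 = 2,041 (under)
Week 25–Week 30: 151 + 872 + 18 + 506 + 450 + 2,370 = 4,367 (over)
4 windows exceed the threshold.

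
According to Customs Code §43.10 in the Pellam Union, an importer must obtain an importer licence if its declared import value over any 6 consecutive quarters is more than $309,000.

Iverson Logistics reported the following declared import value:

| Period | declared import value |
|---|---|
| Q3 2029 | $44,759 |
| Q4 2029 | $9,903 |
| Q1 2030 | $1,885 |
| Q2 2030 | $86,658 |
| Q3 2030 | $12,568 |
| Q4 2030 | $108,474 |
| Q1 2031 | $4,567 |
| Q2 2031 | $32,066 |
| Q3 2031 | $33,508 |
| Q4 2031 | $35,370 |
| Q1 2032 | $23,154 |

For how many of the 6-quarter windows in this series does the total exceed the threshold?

Q3 2029–Q4 2030: $44,759 + $9,903 + $1,885 + $86,658 + $12,568 + $108,474 = $264,247 (under)
Q4 2029–Q1 2031: $9,903 + $1,885 + $86,658 + $12,568 + $108,474 + $4,567 = $224,055 (under)
Q1 2030–Q2 2031: $1,885 + $86,658 + $12,568 + $108,474 + $4,567 + $32,066 = $246,218 (under)
Q2 2030–Q3 2031: $86,658 + $12,568 + $108,474 + $4,567 + $32,066 + $33,508 = $277,841 (under)
Q3 2030–Q4 2031: $12,568 + $108,474 + $4,567 + $32,066 + $33,508 + $35,370 = $226,553 (under)
Q4 2030–Q1 2032: $108,474 + $4,567 + $32,066 + $33,508 + $35,370 + $23,154 = $237,139 (under)
0 windows exceed the threshold.

0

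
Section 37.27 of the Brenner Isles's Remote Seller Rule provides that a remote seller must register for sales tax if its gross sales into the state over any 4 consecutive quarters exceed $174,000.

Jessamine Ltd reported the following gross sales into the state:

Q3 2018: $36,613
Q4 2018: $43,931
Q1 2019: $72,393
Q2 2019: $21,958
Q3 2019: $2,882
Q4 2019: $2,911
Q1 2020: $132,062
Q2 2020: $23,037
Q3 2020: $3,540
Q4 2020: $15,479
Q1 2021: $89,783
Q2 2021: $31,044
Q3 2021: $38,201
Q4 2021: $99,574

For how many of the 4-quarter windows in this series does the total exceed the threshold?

4

Q3 2018–Q2 2019: $36,613 + $43,931 + $72,393 + $21,958 = $174,895 (over)
Q4 2018–Q3 2019: $43,931 + $72,393 + $21,958 + $2,882 = $141,164 (under)
Q1 2019–Q4 2019: $72,393 + $21,958 + $2,882 + $2,911 = $100,144 (under)
Q2 2019–Q1 2020: $21,958 + $2,882 + $2,911 + $132,062 = $159,813 (under)
Q3 2019–Q2 2020: $2,882 + $2,911 + $132,062 + $23,037 = $160,892 (under)
Q4 2019–Q3 2020: $2,911 + $132,062 + $23,037 + $3,540 = $161,550 (under)
Q1 2020–Q4 2020: $132,062 + $23,037 + $3,540 + $15,479 = $174,118 (over)
Q2 2020–Q1 2021: $23,037 + $3,540 + $15,479 + $89,783 = $131,839 (under)
Q3 2020–Q2 2021: $3,540 + $15,479 + $89,783 + $31,044 = $139,846 (under)
Q4 2020–Q3 2021: $15,479 + $89,783 + $31,044 + $38,201 = $174,507 (over)
Q1 2021–Q4 2021: $89,783 + $31,044 + $38,201 + $99,574 = $258,602 (over)
4 windows exceed the threshold.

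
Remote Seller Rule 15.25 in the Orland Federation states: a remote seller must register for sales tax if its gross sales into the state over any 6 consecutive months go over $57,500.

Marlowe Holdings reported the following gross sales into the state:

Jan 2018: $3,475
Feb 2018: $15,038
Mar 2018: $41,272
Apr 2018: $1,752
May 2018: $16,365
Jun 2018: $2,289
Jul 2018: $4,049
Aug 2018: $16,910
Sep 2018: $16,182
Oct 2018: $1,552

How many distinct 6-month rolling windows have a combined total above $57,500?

4

Jan 2018–Jun 2018: $3,475 + $15,038 + $41,272 + $1,752 + $16,365 + $2,289 = $80,191 (over)
Feb 2018–Jul 2018: $15,038 + $41,272 + $1,752 + $16,365 + $2,289 + $4,049 = $80,765 (over)
Mar 2018–Aug 2018: $41,272 + $1,752 + $16,365 + $2,289 + $4,049 + $16,910 = $82,637 (over)
Apr 2018–Sep 2018: $1,752 + $16,365 + $2,289 + $4,049 + $16,910 + $16,182 = $57,547 (over)
May 2018–Oct 2018: $16,365 + $2,289 + $4,049 + $16,910 + $16,182 + $1,552 = $57,347 (under)
4 windows exceed the threshold.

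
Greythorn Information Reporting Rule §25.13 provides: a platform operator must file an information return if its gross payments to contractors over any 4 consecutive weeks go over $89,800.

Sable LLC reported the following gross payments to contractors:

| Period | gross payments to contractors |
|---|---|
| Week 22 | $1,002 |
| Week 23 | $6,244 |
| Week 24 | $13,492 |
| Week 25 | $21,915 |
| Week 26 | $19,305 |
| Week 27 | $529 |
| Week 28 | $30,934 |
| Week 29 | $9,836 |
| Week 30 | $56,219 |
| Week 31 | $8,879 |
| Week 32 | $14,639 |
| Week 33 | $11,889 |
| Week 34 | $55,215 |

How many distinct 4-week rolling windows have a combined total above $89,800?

Week 22–Week 25: $1,002 + $6,244 + $13,492 + $21,915 = $42,653 (under)
Week 23–Week 26: $6,244 + $13,492 + $21,915 + $19,305 = $60,956 (under)
Week 24–Week 27: $13,492 + $21,915 + $19,305 + $529 = $55,241 (under)
Week 25–Week 28: $21,915 + $19,305 + $529 + $30,934 = $72,683 (under)
Week 26–Week 29: $19,305 + $529 + $30,934 + $9,836 = $60,604 (under)
Week 27–Week 30: $529 + $30,934 + $9,836 + $56,219 = $97,518 (over)
Week 28–Week 31: $30,934 + $9,836 + $56,219 + $8,879 = $105,868 (over)
Week 29–Week 32: $9,836 + $56,219 + $8,879 + $14,639 = $89,573 (under)
Week 30–Week 33: $56,219 + $8,879 + $14,639 + $11,889 = $91,626 (over)
Week 31–Week 34: $8,879 + $14,639 + $11,889 + $55,215 = $90,622 (over)
4 windows exceed the threshold.

4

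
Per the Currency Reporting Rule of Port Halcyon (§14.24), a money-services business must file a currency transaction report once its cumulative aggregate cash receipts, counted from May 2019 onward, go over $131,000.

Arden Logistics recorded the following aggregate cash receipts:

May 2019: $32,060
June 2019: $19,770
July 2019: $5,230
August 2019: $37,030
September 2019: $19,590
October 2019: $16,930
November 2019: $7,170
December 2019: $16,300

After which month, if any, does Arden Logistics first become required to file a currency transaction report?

Through May 2019: $32,060
Through June 2019: $51,830
Through July 2019: $57,060
Through August 2019: $94,090
Through September 2019: $113,680
Through October 2019: $130,610
Through November 2019: $137,780 ← exceeds threshold

November 2019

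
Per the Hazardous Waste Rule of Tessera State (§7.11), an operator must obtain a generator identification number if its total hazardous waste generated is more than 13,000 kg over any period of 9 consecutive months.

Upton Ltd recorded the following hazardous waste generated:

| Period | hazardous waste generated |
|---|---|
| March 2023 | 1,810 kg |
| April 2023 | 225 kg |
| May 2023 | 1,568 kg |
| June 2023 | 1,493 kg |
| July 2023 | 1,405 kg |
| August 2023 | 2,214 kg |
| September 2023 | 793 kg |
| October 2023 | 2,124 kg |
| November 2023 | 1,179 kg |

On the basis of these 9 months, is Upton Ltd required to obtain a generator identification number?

Total hazardous waste generated: 1,810 kg + 225 kg + 1,568 kg + 1,493 kg + 1,405 kg + 2,214 kg + 793 kg + 2,124 kg + 1,179 kg = 12,811 kg.
12,811 kg ≤ 13,000 kg, so the threshold is not exceeded.

No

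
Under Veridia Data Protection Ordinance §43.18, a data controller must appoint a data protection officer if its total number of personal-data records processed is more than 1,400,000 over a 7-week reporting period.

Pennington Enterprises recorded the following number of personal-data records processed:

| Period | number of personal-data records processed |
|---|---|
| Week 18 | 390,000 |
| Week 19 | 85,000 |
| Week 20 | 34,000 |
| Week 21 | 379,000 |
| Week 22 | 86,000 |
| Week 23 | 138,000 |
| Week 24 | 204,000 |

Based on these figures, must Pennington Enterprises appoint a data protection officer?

Total number of personal-data records processed: 390,000 + 85,000 + 34,000 + 379,000 + 86,000 + 138,000 + 204,000 = 1,316,000.
1,316,000 ≤ 1,400,000, so the threshold is not exceeded.

No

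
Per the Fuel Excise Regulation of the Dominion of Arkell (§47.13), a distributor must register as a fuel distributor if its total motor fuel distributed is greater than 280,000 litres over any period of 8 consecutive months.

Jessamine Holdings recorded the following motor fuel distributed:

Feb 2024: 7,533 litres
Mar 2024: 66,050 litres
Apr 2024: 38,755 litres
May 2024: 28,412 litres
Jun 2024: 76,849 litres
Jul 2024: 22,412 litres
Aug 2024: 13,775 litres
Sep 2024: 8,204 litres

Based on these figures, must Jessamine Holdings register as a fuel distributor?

No

Total motor fuel distributed: 7,533 litres + 66,050 litres + 38,755 litres + 28,412 litres + 76,849 litres + 22,412 litres + 13,775 litres + 8,204 litres = 261,990 litres.
261,990 litres ≤ 280,000 litres, so the threshold is not exceeded.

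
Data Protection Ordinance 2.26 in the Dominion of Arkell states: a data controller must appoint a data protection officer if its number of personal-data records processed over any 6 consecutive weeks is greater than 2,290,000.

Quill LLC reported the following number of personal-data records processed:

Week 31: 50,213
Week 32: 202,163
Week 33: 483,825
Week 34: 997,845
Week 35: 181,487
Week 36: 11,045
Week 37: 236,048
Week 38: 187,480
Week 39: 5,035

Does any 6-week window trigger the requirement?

No

Week 31–Week 36: 50,213 + 202,163 + 483,825 + 997,845 + 181,487 + 11,045 = 1,926,578 (under)
Week 32–Week 37: 202,163 + 483,825 + 997,845 + 181,487 + 11,045 + 236,048 = 2,112,413 (under)
Week 33–Week 38: 483,825 + 997,845 + 181,487 + 11,045 + 236,048 + 187,480 = 2,097,730 (under)
Week 34–Week 39: 997,845 + 181,487 + 11,045 + 236,048 + 187,480 + 5,035 = 1,618,940 (under)
No window exceeds 2,290,000.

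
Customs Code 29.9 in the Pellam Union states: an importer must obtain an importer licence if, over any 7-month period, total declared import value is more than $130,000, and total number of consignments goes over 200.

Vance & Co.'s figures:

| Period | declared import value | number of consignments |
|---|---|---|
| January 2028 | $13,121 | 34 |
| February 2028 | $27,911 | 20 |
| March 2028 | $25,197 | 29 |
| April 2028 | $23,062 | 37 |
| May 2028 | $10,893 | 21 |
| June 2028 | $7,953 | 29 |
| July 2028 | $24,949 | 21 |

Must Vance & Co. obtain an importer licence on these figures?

No

Total declared import value: $13,121 + $27,911 + $25,197 + $23,062 + $10,893 + $7,953 + $24,949 = $133,086 (> $130,000).
Total number of consignments: 34 + 20 + 29 + 37 + 21 + 29 + 21 = 191 (≤ 200).
The test is 'and': the rule requires both, and at least one is not exceeded.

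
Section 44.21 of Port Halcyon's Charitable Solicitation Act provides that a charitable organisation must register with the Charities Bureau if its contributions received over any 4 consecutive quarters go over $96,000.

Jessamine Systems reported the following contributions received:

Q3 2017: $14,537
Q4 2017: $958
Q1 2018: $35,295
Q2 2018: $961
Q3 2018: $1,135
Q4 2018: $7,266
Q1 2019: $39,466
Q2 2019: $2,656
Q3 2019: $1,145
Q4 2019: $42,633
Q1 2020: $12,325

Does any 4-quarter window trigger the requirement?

No

Q3 2017–Q2 2018: $14,537 + $958 + $35,295 + $961 = $51,751 (under)
Q4 2017–Q3 2018: $958 + $35,295 + $961 + $1,135 = $38,349 (under)
Q1 2018–Q4 2018: $35,295 + $961 + $1,135 + $7,266 = $44,657 (under)
Q2 2018–Q1 2019: $961 + $1,135 + $7,266 + $39,466 = $48,828 (under)
Q3 2018–Q2 2019: $1,135 + $7,266 + $39,466 + $2,656 = $50,523 (under)
Q4 2018–Q3 2019: $7,266 + $39,466 + $2,656 + $1,145 = $50,533 (under)
Q1 2019–Q4 2019: $39,466 + $2,656 + $1,145 + $42,633 = $85,900 (under)
Q2 2019–Q1 2020: $2,656 + $1,145 + $42,633 + $12,325 = $58,759 (under)
No window exceeds $96,000.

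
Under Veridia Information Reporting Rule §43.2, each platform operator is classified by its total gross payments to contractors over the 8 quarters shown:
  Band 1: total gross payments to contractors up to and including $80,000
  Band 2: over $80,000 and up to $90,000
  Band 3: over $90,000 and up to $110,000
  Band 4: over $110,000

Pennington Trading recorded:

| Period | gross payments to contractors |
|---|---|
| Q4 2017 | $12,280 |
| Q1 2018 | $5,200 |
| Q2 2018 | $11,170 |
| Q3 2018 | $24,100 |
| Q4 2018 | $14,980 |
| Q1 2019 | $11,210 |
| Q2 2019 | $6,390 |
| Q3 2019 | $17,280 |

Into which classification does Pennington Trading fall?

Total gross payments to contractors: $12,280 + $5,200 + $11,170 + $24,100 + $14,980 + $11,210 + $6,390 + $17,280 = $102,610.
$90,000 < $102,610 ≤ $110,000, so Band 3 applies.

Band 3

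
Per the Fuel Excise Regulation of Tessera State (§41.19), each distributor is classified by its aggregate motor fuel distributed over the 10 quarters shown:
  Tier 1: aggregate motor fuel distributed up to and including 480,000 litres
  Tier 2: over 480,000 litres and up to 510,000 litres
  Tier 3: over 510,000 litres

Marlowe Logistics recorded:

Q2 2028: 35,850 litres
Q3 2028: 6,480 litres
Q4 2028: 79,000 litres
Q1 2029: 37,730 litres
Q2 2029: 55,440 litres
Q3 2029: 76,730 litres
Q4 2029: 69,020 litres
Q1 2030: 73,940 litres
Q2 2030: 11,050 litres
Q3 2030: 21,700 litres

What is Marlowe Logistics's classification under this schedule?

Tier 1

Aggregate motor fuel distributed: 35,850 litres + 6,480 litres + 79,000 litres + 37,730 litres + 55,440 litres + 76,730 litres + 69,020 litres + 73,940 litres + 11,050 litres + 21,700 litres = 466,940 litres.
466,940 litres ≤ 480,000 litres, so Tier 1 applies.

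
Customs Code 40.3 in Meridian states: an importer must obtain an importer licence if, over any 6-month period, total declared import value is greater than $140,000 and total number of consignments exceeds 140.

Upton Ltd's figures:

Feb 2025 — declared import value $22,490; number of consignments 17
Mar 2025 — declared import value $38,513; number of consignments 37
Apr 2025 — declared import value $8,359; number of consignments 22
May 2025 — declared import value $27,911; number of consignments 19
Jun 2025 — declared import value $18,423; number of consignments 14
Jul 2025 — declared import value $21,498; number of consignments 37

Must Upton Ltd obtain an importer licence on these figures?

No

Total declared import value: $22,490 + $38,513 + $8,359 + $27,911 + $18,423 + $21,498 = $137,194 (≤ $140,000).
Total number of consignments: 17 + 37 + 22 + 19 + 14 + 37 = 146 (> 140).
The test is 'and': the rule requires both, and at least one is not exceeded.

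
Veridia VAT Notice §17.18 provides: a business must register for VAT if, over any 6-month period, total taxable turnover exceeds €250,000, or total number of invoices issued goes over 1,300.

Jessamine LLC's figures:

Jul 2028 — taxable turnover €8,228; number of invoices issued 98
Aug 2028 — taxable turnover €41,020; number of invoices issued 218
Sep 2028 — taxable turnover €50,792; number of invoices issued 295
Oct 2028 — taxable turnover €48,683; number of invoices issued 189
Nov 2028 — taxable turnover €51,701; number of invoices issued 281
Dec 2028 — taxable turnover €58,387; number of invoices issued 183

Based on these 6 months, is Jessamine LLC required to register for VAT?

Yes

Total taxable turnover: €8,228 + €41,020 + €50,792 + €48,683 + €51,701 + €58,387 = €258,811 (> €250,000).
Total number of invoices issued: 98 + 218 + 295 + 189 + 281 + 183 = 1,264 (≤ 1,300).
The test is 'or': at least one threshold is exceeded.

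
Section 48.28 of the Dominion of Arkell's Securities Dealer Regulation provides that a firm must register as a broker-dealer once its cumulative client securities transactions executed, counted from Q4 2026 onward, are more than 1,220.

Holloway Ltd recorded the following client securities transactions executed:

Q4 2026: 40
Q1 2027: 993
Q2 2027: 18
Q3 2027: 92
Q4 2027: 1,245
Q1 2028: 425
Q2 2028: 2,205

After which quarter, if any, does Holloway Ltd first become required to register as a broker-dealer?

Through Q4 2026: 40
Through Q1 2027: 1,033
Through Q2 2027: 1,051
Through Q3 2027: 1,143
Through Q4 2027: 2,388 ← exceeds threshold

Q4 2027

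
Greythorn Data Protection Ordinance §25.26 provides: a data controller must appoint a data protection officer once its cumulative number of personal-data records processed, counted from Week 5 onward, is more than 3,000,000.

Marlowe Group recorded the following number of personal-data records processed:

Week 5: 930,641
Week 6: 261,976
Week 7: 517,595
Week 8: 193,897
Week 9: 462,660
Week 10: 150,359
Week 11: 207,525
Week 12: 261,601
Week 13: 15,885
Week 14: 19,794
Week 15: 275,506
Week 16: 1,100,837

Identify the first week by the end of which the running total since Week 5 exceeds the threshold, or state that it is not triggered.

Through Week 5: 930,641
Through Week 6: 1,192,617
Through Week 7: 1,710,212
Through Week 8: 1,904,109
Through Week 9: 2,366,769
Through Week 10: 2,517,128
Through Week 11: 2,724,653
Through Week 12: 2,986,254
Through Week 13: 3,002,139 ← exceeds threshold

Week 13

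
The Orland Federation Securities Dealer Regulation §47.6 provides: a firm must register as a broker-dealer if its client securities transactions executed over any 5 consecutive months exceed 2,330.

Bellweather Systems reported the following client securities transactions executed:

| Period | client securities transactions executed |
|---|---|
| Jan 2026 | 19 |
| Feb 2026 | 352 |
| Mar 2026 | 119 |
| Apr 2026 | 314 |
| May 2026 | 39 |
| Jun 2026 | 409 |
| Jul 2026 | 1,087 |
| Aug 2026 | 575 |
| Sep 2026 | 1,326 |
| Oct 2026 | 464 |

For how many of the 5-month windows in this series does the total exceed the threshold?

Jan 2026–May 2026: 19 + 352 + 119 + 314 + 39 = 843 (under)
Feb 2026–Jun 2026: 352 + 119 + 314 + 39 + 409 = 1,233 (under)
Mar 2026–Jul 2026: 119 + 314 + 39 + 409 + 1,087 = 1,968 (under)
Apr 2026–Aug 2026: 314 + 39 + 409 + 1,087 + 575 = 2,424 (over)
May 2026–Sep 2026: 39 + 409 + 1,087 + 575 + 1,326 = 3,436 (over)
Jun 2026–Oct 2026: 409 + 1,087 + 575 + 1,326 + 464 = 3,861 (over)
3 windows exceed the threshold.

3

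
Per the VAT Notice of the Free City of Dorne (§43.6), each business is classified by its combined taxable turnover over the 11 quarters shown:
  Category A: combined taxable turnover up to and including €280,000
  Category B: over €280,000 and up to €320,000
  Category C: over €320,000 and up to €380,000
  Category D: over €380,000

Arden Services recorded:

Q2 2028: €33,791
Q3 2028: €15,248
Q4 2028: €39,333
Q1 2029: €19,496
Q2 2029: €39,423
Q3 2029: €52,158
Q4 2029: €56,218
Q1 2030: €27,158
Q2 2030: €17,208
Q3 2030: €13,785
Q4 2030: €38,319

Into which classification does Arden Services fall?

Category C

Combined taxable turnover: €33,791 + €15,248 + €39,333 + €19,496 + €39,423 + €52,158 + €56,218 + €27,158 + €17,208 + €13,785 + €38,319 = €352,137.
€320,000 < €352,137 ≤ €380,000, so Category C applies.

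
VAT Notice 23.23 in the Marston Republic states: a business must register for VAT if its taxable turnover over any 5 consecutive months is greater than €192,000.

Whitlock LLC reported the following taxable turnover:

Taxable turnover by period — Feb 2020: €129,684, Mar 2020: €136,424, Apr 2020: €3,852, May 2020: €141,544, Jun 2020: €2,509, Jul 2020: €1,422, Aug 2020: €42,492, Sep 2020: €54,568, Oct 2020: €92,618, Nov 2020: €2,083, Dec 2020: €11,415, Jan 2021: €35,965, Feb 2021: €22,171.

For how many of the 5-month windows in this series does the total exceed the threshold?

Feb 2020–Jun 2020: €129,684 + €136,424 + €3,852 + €141,544 + €2,509 = €414,013 (over)
Mar 2020–Jul 2020: €136,424 + €3,852 + €141,544 + €2,509 + €1,422 = €285,751 (over)
Apr 2020–Aug 2020: €3,852 + €141,544 + €2,509 + €1,422 + €42,492 = €191,819 (under)
May 2020–Sep 2020: €141,544 + €2,509 + €1,422 + €42,492 + €54,568 = €242,535 (over)
Jun 2020–Oct 2020: €2,509 + €1,422 + €42,492 + €54,568 + €92,618 = €193,609 (over)
Jul 2020–Nov 2020: €1,422 + €42,492 + €54,568 + €92,618 + €2,083 = €193,183 (over)
Aug 2020–Dec 2020: €42,492 + €54,568 + €92,618 + €2,083 + €11,415 = €203,176 (over)
Sep 2020–Jan 2021: €54,568 + €92,618 + €2,083 + €11,415 + €35,965 = €196,649 (over)
Oct 2020–Feb 2021: €92,618 + €2,083 + €11,415 + €35,965 + €22,171 = €164,252 (under)
7 windows exceed the threshold.

7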